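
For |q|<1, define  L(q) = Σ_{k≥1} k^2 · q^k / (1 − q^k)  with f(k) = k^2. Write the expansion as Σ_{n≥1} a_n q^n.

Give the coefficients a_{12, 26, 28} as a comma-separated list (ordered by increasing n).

n=12: 1·12 2·6 3·4 4·3 6·2 12·1  f→[1+4+9+16+36+144]=210
n=26: 26·1 13·2 2·13 1·26  f→[676+169+4+1]=850
d|28:{28,14,7,4,2,1}  Σf=784+196+49+16+4+1=1050

210, 850, 1050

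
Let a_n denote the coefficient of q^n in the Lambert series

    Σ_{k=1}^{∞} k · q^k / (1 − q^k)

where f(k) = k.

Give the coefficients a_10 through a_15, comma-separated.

18, 12, 28, 14, 24, 24

[q^10] f(10)=10,f(5)=5,f(2)=2,f(1)=1 ⇒ 18
n=11: 11·1 1·11  f→[11+1]=12
[q^12] f(1)=1,f(2)=2,f(3)=3,f(4)=4,f(6)=6,f(12)=12 ⇒ 28
n=13: 13·1 1·13  f→[13+1]=14
d|14:{1,2,7,14}  Σf=1+2+7+14=24
d|15:{1,3,5,15}  Σf=1+3+5+15=24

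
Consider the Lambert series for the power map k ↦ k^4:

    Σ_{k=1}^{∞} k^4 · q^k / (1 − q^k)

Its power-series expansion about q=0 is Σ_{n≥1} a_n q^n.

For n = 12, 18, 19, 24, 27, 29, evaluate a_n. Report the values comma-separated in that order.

22386, 112931, 130322, 358258, 538084, 707282

[q^12] f(1)=1,f(2)=16,f(3)=81,f(4)=256,f(6)=1296,f(12)=20736 ⇒ 22386
q^18  k|18↦f(k): 1:1 2:16 3:81 6:1296 9:6561 18:104976  a_18=112931
n=19: 19·1 1·19  f→[130321+1]=130322
n=24: 1·24 2·12 3·8 4·6 6·4 8·3 12·2 24·1  f→[1+16+81+256+1296+4096+20736+331776]=358258
q^27  k|27↦f(k): 27:531441 9:6561 3:81 1:1  a_27=538084
q^29  k|29↦f(k): 29:707281 1:1  a_29=707282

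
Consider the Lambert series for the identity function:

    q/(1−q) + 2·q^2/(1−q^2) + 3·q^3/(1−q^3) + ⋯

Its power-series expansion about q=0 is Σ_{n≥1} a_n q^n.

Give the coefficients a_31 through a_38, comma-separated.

[q^31] f(31)=31,f(1)=1 ⇒ 32
d|32:{1,2,4,8,16,32}  Σf=1+2+4+8+16+32=63
d|33:{33,11,3,1}  Σf=33+11+3+1=48
q^34  k|34↦f(k): 1:1 2:2 17:17 34:34  a_34=54
q^35  k|35↦f(k): 1:1 5:5 7:7 35:35  a_35=48
q^36  k|36↦f(k): 36:36 18:18 12:12 9:9 6:6 4:4 3:3 2:2 1:1  a_36=91
n=37: 1·37 37·1  f→[1+37]=38
d|38:{1,2,19,38}  Σf=1+2+19+38=60

32, 63, 48, 54, 48, 91, 38, 60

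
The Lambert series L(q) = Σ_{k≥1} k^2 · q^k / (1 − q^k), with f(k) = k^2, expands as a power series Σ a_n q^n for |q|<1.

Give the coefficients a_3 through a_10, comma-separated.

[q^3] f(1)=1,f(3)=9 ⇒ 10
q^4  k|4↦f(k): 4:16 2:4 1:1  a_4=21
d|5:{5,1}  Σf=25+1=26
q^6  k|6↦f(k): 6:36 3:9 2:4 1:1  a_6=50
[q^7] f(1)=1,f(7)=49 ⇒ 50
d|8:{1,2,4,8}  Σf=1+4+16+64=85
q^9  k|9↦f(k): 9:81 3:9 1:1  a_9=91
n=10: 10·1 5·2 2·5 1·10  f→[100+25+4+1]=130

10, 21, 26, 50, 50, 85, 91, 130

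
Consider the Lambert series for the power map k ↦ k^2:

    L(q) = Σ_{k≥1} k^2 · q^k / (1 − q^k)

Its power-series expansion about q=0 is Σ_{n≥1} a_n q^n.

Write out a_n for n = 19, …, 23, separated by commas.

[q^19] f(19)=361,f(1)=1 ⇒ 362
n=20: 20·1 10·2 5·4 4·5 2·10 1·20  f→[400+100+25+16+4+1]=546
[q^21] f(21)=441,f(7)=49,f(3)=9,f(1)=1 ⇒ 500
n=22: 22·1 11·2 2·11 1·22  f→[484+121+4+1]=610
n=23: 23·1 1·23  f→[529+1]=530

362, 546, 500, 610, 530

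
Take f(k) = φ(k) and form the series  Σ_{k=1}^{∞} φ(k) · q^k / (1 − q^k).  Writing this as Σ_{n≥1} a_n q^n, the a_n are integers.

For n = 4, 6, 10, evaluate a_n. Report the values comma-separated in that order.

q^4  k|4↦φ(k): 4:2 2:1 1:1  a_4=4
n=6: 6·1 3·2 2·3 1·6  φ→[2+2+1+1]=6
n=10: 1·10 2·5 5·2 10·1  φ→[1+1+4+4]=10

4, 6, 10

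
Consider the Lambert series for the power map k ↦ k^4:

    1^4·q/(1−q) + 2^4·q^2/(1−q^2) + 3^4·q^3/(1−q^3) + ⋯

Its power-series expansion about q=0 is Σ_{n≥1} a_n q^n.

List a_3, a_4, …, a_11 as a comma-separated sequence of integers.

82, 273, 626, 1394, 2402, 4369, 6643, 10642, 14642

q^3  k|3↦f(k): 1:1 3:81  a_3=82
d|4:{4,2,1}  Σf=256+16+1=273
[q^5] f(1)=1,f(5)=625 ⇒ 626
[q^6] f(1)=1,f(2)=16,f(3)=81,f(6)=1296 ⇒ 1394
n=7: 1·7 7·1  f→[1+2401]=2402
[q^8] f(8)=4096,f(4)=256,f(2)=16,f(1)=1 ⇒ 4369
n=9: 1·9 3·3 9·1  f→[1+81+6561]=6643
d|10:{10,5,2,1}  Σf=10000+625+16+1=10642
[q^11] f(1)=1,f(11)=14641 ⇒ 14642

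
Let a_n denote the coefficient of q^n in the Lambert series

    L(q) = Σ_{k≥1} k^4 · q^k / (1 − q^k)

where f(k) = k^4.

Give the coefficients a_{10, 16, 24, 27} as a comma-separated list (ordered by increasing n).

10642, 69905, 358258, 538084

[q^10] f(10)=10000,f(5)=625,f(2)=16,f(1)=1 ⇒ 10642
d|16:{1,2,4,8,16}  Σf=1+16+256+4096+65536=69905
q^24  k|24↦f(k): 24:331776 12:20736 8:4096 6:1296 4:256 3:81 2:16 1:1  a_24=358258
d|27:{27,9,3,1}  Σf=531441+6561+81+1=538084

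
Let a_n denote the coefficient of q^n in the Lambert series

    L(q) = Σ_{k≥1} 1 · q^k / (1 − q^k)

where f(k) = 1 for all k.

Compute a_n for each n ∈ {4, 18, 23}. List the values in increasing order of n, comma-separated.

n=4: 4·1 2·2 1·4  f→[1+1+1]=3
[q^18] f(18)=1,f(9)=1,f(6)=1,f(3)=1,f(2)=1,f(1)=1 ⇒ 6
q^23  k|23↦f(k): 1:1 23:1  a_23=2

3, 6, 2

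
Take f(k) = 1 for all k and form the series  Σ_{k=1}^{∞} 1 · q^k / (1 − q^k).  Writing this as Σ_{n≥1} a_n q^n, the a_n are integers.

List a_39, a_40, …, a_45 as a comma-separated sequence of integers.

4, 8, 2, 8, 2, 6, 6

d|39:{39,13,3,1}  Σf=1+1+1+1=4
n=40: 40·1 20·2 10·4 8·5 5·8 4·10 2·20 1·40  f→[1+1+1+1+1+1+1+1]=8
[q^41] f(41)=1,f(1)=1 ⇒ 2
q^42  k|42↦f(k): 1:1 2:1 3:1 6:1 7:1 14:1 21:1 42:1  a_42=8
d|43:{1,43}  Σf=1+1=2
[q^44] f(44)=1,f(22)=1,f(11)=1,f(4)=1,f(2)=1,f(1)=1 ⇒ 6
q^45  k|45↦f(k): 45:1 15:1 9:1 5:1 3:1 1:1  a_45=6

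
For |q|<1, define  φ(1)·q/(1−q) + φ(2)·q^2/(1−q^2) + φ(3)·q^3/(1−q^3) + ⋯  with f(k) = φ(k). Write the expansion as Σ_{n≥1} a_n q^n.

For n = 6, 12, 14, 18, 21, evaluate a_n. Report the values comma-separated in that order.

d|6:{6,3,2,1}  Σφ=2+2+1+1=6
n=12: 12·1 6·2 4·3 3·4 2·6 1·12  φ→[4+2+2+2+1+1]=12
n=14: 14·1 7·2 2·7 1·14  φ→[6+6+1+1]=14
d|18:{18,9,6,3,2,1}  Σφ=6+6+2+2+1+1=18
n=21: 1·21 3·7 7·3 21·1  φ→[1+2+6+12]=21

6, 12, 14, 18, 21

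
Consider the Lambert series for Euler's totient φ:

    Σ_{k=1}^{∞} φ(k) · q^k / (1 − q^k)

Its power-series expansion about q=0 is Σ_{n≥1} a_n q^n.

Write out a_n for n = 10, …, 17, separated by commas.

q^10  k|10↦φ(k): 10:4 5:4 2:1 1:1  a_10=10
q^11  k|11↦φ(k): 11:10 1:1  a_11=11
d|12:{1,2,3,4,6,12}  Σφ=1+1+2+2+2+4=12
[q^13] φ(13)=12,φ(1)=1 ⇒ 13
q^14  k|14↦φ(k): 1:1 2:1 7:6 14:6  a_14=14
q^15  k|15↦φ(k): 1:1 3:2 5:4 15:8  a_15=15
[q^16] φ(16)=8,φ(8)=4,φ(4)=2,φ(2)=1,φ(1)=1 ⇒ 16
d|17:{1,17}  Σφ=1+16=17

10, 11, 12, 13, 14, 15, 16, 17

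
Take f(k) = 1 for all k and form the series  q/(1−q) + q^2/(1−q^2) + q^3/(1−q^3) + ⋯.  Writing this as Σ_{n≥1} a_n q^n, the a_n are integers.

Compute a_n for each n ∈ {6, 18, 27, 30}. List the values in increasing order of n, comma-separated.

4, 6, 4, 8

[q^6] f(6)=1,f(3)=1,f(2)=1,f(1)=1 ⇒ 4
[q^18] f(18)=1,f(9)=1,f(6)=1,f(3)=1,f(2)=1,f(1)=1 ⇒ 6
n=27: 27·1 9·3 3·9 1·27  f→[1+1+1+1]=4
d|30:{30,15,10,6,5,3,2,1}  Σf=1+1+1+1+1+1+1+1=8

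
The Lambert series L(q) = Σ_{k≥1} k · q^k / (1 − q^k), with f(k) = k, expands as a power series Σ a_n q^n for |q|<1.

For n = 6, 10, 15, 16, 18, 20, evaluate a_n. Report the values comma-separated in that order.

q^6  k|6↦f(k): 6:6 3:3 2:2 1:1  a_6=12
n=10: 10·1 5·2 2·5 1·10  f→[10+5+2+1]=18
[q^15] f(15)=15,f(5)=5,f(3)=3,f(1)=1 ⇒ 24
q^16  k|16↦f(k): 16:16 8:8 4:4 2:2 1:1  a_16=31
d|18:{18,9,6,3,2,1}  Σf=18+9+6+3+2+1=39
q^20  k|20↦f(k): 20:20 10:10 5:5 4:4 2:2 1:1  a_20=42

12, 18, 24, 31, 39, 42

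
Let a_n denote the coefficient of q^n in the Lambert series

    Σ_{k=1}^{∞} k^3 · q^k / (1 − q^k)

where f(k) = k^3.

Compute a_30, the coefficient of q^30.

a_30 = 31752

d|30:{1,2,3,5,6,10,15,30}  Σf=1+8+27+125+216+1000+3375+27000=31752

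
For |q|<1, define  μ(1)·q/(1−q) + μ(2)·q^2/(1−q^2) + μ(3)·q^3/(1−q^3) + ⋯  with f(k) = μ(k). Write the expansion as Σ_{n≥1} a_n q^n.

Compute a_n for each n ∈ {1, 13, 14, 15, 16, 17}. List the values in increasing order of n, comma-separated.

d|1:{1}  Σμ=1=1
[q^13] μ(13)=-1,μ(1)=1 ⇒ 0
d|14:{14,7,2,1}  Σμ=1+(-1)+(-1)+1=0
[q^15] μ(15)=1,μ(5)=-1,μ(3)=-1,μ(1)=1 ⇒ 0
q^16  k|16↦μ(k): 1:1 2:-1 4:0 8:0 16:0  a_16=0
q^17  k|17↦μ(k): 17:-1 1:1  a_17=0

1, 0, 0, 0, 0, 0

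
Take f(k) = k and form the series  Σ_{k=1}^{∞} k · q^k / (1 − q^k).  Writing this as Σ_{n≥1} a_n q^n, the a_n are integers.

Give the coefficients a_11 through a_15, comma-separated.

n=11: 11·1 1·11  f→[11+1]=12
[q^12] f(12)=12,f(6)=6,f(4)=4,f(3)=3,f(2)=2,f(1)=1 ⇒ 28
q^13  k|13↦f(k): 13:13 1:1  a_13=14
q^14  k|14↦f(k): 1:1 2:2 7:7 14:14  a_14=24
q^15  k|15↦f(k): 1:1 3:3 5:5 15:15  a_15=24

12, 28, 14, 24, 24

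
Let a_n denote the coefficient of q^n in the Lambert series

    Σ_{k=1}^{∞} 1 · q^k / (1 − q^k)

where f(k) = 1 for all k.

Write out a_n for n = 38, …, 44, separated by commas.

n=38: 38·1 19·2 2·19 1·38  f→[1+1+1+1]=4
n=39: 1·39 3·13 13·3 39·1  f→[1+1+1+1]=4
n=40: 40·1 20·2 10·4 8·5 5·8 4·10 2·20 1·40  f→[1+1+1+1+1+1+1+1]=8
[q^41] f(1)=1,f(41)=1 ⇒ 2
n=42: 42·1 21·2 14·3 7·6 6·7 3·14 2·21 1·42  f→[1+1+1+1+1+1+1+1]=8
[q^43] f(1)=1,f(43)=1 ⇒ 2
n=44: 1·44 2·22 4·11 11·4 22·2 44·1  f→[1+1+1+1+1+1]=6

4, 4, 8, 2, 8, 2, 6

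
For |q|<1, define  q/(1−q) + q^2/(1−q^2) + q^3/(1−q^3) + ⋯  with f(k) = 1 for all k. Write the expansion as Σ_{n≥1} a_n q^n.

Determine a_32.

q^32  k|32↦f(k): 1:1 2:1 4:1 8:1 16:1 32:1  a_32=6

a_32 = 6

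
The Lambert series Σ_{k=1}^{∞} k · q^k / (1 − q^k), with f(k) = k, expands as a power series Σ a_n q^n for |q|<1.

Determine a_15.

d|15:{1,3,5,15}  Σf=1+3+5+15=24

a_15 = 24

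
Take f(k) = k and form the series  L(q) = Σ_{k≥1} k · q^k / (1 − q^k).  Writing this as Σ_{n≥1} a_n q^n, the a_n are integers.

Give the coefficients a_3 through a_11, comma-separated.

4, 7, 6, 12, 8, 15, 13, 18, 12

q^3  k|3↦f(k): 1:1 3:3  a_3=4
[q^4] f(4)=4,f(2)=2,f(1)=1 ⇒ 7
n=5: 5·1 1·5  f→[5+1]=6
q^6  k|6↦f(k): 6:6 3:3 2:2 1:1  a_6=12
d|7:{1,7}  Σf=1+7=8
q^8  k|8↦f(k): 1:1 2:2 4:4 8:8  a_8=15
q^9  k|9↦f(k): 9:9 3:3 1:1  a_9=13
q^10  k|10↦f(k): 10:10 5:5 2:2 1:1  a_10=18
n=11: 11·1 1·11  f→[11+1]=12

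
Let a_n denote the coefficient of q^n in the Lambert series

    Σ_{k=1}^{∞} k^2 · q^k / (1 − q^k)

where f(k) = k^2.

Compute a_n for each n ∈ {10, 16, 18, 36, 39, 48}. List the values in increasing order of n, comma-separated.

q^10  k|10↦f(k): 1:1 2:4 5:25 10:100  a_10=130
[q^16] f(16)=256,f(8)=64,f(4)=16,f(2)=4,f(1)=1 ⇒ 341
q^18  k|18↦f(k): 18:324 9:81 6:36 3:9 2:4 1:1  a_18=455
n=36: 1·36 2·18 3·12 4·9 6·6 9·4 12·3 18·2 36·1  f→[1+4+9+16+36+81+144+324+1296]=1911
q^39  k|39↦f(k): 39:1521 13:169 3:9 1:1  a_39=1700
d|48:{1,2,3,4,6,8,12,16,24,48}  Σf=1+4+9+16+36+64+144+256+576+2304=3410

130, 341, 455, 1911, 1700, 3410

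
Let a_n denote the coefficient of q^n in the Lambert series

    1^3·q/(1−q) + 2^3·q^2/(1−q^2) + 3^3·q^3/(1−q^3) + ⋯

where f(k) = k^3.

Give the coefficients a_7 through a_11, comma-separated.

344, 585, 757, 1134, 1332

[q^7] f(1)=1,f(7)=343 ⇒ 344
q^8  k|8↦f(k): 8:512 4:64 2:8 1:1  a_8=585
d|9:{1,3,9}  Σf=1+27+729=757
d|10:{10,5,2,1}  Σf=1000+125+8+1=1134
n=11: 1·11 11·1  f→[1+1331]=1332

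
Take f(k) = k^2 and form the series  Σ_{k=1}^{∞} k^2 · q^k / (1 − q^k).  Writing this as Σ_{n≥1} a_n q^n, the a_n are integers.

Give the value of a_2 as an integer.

q^2  k|2↦f(k): 1:1 2:4  a_2=5

a_2 = 5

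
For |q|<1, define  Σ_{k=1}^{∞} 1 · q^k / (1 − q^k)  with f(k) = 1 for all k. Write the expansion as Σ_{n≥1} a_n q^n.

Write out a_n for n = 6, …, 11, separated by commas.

q^6  k|6↦f(k): 1:1 2:1 3:1 6:1  a_6=4
d|7:{1,7}  Σf=1+1=2
q^8  k|8↦f(k): 8:1 4:1 2:1 1:1  a_8=4
[q^9] f(9)=1,f(3)=1,f(1)=1 ⇒ 3
d|10:{10,5,2,1}  Σf=1+1+1+1=4
d|11:{1,11}  Σf=1+1=2

4, 2, 4, 3, 4, 2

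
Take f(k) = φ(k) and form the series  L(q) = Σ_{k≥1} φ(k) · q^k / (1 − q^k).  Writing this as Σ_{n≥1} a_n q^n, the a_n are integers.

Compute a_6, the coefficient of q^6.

n=6: 1·6 2·3 3·2 6·1  φ→[1+1+2+2]=6

a_6 = 6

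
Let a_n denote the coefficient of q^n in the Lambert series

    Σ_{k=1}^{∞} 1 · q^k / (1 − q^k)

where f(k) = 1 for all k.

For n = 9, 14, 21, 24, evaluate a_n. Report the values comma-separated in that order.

q^9  k|9↦f(k): 1:1 3:1 9:1  a_9=3
n=14: 1·14 2·7 7·2 14·1  f→[1+1+1+1]=4
q^21  k|21↦f(k): 1:1 3:1 7:1 21:1  a_21=4
n=24: 24·1 12·2 8·3 6·4 4·6 3·8 2·12 1·24  f→[1+1+1+1+1+1+1+1]=8

3, 4, 4, 8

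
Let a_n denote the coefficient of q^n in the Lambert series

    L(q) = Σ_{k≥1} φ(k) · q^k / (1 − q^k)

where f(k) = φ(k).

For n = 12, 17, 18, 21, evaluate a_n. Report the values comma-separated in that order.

d|12:{12,6,4,3,2,1}  Σφ=4+2+2+2+1+1=12
[q^17] φ(17)=16,φ(1)=1 ⇒ 17
d|18:{18,9,6,3,2,1}  Σφ=6+6+2+2+1+1=18
q^21  k|21↦φ(k): 1:1 3:2 7:6 21:12  a_21=21

12, 17, 18, 21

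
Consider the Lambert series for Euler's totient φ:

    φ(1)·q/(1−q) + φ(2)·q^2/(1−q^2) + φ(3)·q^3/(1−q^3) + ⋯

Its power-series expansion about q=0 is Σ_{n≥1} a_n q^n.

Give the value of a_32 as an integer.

[q^32] φ(32)=16,φ(16)=8,φ(8)=4,φ(4)=2,φ(2)=1,φ(1)=1 ⇒ 32

a_32 = 32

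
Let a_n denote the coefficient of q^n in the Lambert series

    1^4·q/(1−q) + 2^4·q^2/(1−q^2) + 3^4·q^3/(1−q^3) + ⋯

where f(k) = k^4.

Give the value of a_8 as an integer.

a_8 = 4369

n=8: 1·8 2·4 4·2 8·1  f→[1+16+256+4096]=4369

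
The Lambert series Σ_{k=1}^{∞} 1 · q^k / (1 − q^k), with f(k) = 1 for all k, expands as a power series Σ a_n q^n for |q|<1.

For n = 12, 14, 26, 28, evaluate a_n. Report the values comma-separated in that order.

6, 4, 4, 6

q^12  k|12↦f(k): 1:1 2:1 3:1 4:1 6:1 12:1  a_12=6
[q^14] f(1)=1,f(2)=1,f(7)=1,f(14)=1 ⇒ 4
[q^26] f(26)=1,f(13)=1,f(2)=1,f(1)=1 ⇒ 4
[q^28] f(28)=1,f(14)=1,f(7)=1,f(4)=1,f(2)=1,f(1)=1 ⇒ 6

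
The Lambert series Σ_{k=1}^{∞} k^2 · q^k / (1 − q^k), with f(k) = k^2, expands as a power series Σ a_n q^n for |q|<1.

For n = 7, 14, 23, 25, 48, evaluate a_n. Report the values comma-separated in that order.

[q^7] f(1)=1,f(7)=49 ⇒ 50
q^14  k|14↦f(k): 1:1 2:4 7:49 14:196  a_14=250
q^23  k|23↦f(k): 1:1 23:529  a_23=530
[q^25] f(1)=1,f(5)=25,f(25)=625 ⇒ 651
n=48: 48·1 24·2 16·3 12·4 8·6 6·8 4·12 3·16 2·24 1·48  f→[2304+576+256+144+64+36+16+9+4+1]=3410

50, 250, 530, 651, 3410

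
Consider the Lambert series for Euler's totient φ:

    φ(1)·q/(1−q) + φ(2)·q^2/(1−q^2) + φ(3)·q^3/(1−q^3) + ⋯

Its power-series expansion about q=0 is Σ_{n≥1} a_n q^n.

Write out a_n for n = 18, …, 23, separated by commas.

n=18: 1·18 2·9 3·6 6·3 9·2 18·1  φ→[1+1+2+2+6+6]=18
[q^19] φ(19)=18,φ(1)=1 ⇒ 19
n=20: 1·20 2·10 4·5 5·4 10·2 20·1  φ→[1+1+2+4+4+8]=20
n=21: 1·21 3·7 7·3 21·1  φ→[1+2+6+12]=21
n=22: 1·22 2·11 11·2 22·1  φ→[1+1+10+10]=22
n=23: 23·1 1·23  φ→[22+1]=23

18, 19, 20, 21, 22, 23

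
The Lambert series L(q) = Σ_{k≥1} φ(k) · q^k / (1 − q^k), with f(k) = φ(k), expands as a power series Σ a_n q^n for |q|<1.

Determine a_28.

d|28:{28,14,7,4,2,1}  Σφ=12+6+6+2+1+1=28

a_28 = 28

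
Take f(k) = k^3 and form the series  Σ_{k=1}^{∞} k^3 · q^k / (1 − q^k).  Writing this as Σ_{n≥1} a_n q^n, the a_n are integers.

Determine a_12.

a_12 = 2044

[q^12] f(12)=1728,f(6)=216,f(4)=64,f(3)=27,f(2)=8,f(1)=1 ⇒ 2044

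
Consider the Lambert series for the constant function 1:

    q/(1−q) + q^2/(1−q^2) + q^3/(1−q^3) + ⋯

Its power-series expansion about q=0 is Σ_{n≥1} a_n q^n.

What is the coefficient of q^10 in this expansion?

a_10 = 4

n=10: 1·10 2·5 5·2 10·1  f→[1+1+1+1]=4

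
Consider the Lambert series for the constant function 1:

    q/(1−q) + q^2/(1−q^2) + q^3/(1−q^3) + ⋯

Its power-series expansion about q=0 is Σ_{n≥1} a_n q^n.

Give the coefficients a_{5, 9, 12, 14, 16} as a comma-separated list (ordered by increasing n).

2, 3, 6, 4, 5

n=5: 1·5 5·1  f→[1+1]=2
n=9: 9·1 3·3 1·9  f→[1+1+1]=3
[q^12] f(12)=1,f(6)=1,f(4)=1,f(3)=1,f(2)=1,f(1)=1 ⇒ 6
d|14:{1,2,7,14}  Σf=1+1+1+1=4
n=16: 1·16 2·8 4·4 8·2 16·1  f→[1+1+1+1+1]=5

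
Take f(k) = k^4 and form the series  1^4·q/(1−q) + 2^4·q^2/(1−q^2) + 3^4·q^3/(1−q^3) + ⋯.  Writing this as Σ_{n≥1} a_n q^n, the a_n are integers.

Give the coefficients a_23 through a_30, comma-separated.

q^23  k|23↦f(k): 23:279841 1:1  a_23=279842
n=24: 1·24 2·12 3·8 4·6 6·4 8·3 12·2 24·1  f→[1+16+81+256+1296+4096+20736+331776]=358258
[q^25] f(25)=390625,f(5)=625,f(1)=1 ⇒ 391251
q^26  k|26↦f(k): 26:456976 13:28561 2:16 1:1  a_26=485554
[q^27] f(27)=531441,f(9)=6561,f(3)=81,f(1)=1 ⇒ 538084
d|28:{1,2,4,7,14,28}  Σf=1+16+256+2401+38416+614656=655746
d|29:{29,1}  Σf=707281+1=707282
q^30  k|30↦f(k): 30:810000 15:50625 10:10000 6:1296 5:625 3:81 2:16 1:1  a_30=872644

279842, 358258, 391251, 485554, 538084, 655746, 707282, 872644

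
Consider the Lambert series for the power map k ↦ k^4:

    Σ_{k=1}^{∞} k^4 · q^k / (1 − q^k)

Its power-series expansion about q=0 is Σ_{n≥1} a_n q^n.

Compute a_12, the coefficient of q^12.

a_12 = 22386

[q^12] f(1)=1,f(2)=16,f(3)=81,f(4)=256,f(6)=1296,f(12)=20736 ⇒ 22386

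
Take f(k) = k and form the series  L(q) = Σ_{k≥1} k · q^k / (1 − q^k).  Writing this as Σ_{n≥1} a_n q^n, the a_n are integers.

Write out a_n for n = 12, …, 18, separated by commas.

d|12:{12,6,4,3,2,1}  Σf=12+6+4+3+2+1=28
d|13:{1,13}  Σf=1+13=14
[q^14] f(1)=1,f(2)=2,f(7)=7,f(14)=14 ⇒ 24
d|15:{1,3,5,15}  Σf=1+3+5+15=24
q^16  k|16↦f(k): 1:1 2:2 4:4 8:8 16:16  a_16=31
q^17  k|17↦f(k): 1:1 17:17  a_17=18
[q^18] f(18)=18,f(9)=9,f(6)=6,f(3)=3,f(2)=2,f(1)=1 ⇒ 39

28, 14, 24, 24, 31, 18, 39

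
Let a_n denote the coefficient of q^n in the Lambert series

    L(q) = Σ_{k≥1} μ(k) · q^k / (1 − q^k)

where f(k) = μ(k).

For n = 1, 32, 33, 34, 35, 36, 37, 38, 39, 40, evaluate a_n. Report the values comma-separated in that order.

1, 0, 0, 0, 0, 0, 0, 0, 0, 0

d|1:{1}  Σμ=1=1
n=32: 32·1 16·2 8·4 4·8 2·16 1·32  μ→[0+0+0+0+(-1)+1]=0
d|33:{1,3,11,33}  Σμ=1+(-1)+(-1)+1=0
q^34  k|34↦μ(k): 1:1 2:-1 17:-1 34:1  a_34=0
[q^35] μ(35)=1,μ(7)=-1,μ(5)=-1,μ(1)=1 ⇒ 0
n=36: 1·36 2·18 3·12 4·9 6·6 9·4 12·3 18·2 36·1  μ→[1+(-1)+(-1)+0+1+0+0+0+0]=0
[q^37] μ(1)=1,μ(37)=-1 ⇒ 0
q^38  k|38↦μ(k): 1:1 2:-1 19:-1 38:1  a_38=0
n=39: 39·1 13·3 3·13 1·39  μ→[1+(-1)+(-1)+1]=0
n=40: 1·40 2·20 4·10 5·8 8·5 10·4 20·2 40·1  μ→[1+(-1)+0+(-1)+0+1+0+0]=0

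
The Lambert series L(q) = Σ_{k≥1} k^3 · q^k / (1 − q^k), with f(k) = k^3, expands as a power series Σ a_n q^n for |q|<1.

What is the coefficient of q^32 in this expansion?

a_32 = 37449

q^32  k|32↦f(k): 32:32768 16:4096 8:512 4:64 2:8 1:1  a_32=37449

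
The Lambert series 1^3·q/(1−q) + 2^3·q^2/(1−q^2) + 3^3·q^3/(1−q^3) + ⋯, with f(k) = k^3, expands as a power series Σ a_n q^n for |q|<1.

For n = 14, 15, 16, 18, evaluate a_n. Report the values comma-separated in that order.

q^14  k|14↦f(k): 1:1 2:8 7:343 14:2744  a_14=3096
q^15  k|15↦f(k): 1:1 3:27 5:125 15:3375  a_15=3528
[q^16] f(1)=1,f(2)=8,f(4)=64,f(8)=512,f(16)=4096 ⇒ 4681
q^18  k|18↦f(k): 1:1 2:8 3:27 6:216 9:729 18:5832  a_18=6813

3096, 3528, 4681, 6813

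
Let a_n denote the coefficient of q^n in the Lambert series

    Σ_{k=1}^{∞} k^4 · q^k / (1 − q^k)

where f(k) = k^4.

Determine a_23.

a_23 = 279842

n=23: 1·23 23·1  f→[1+279841]=279842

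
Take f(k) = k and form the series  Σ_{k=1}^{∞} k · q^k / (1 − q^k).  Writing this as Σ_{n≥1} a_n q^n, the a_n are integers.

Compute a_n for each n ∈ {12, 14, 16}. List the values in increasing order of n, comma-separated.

n=12: 1·12 2·6 3·4 4·3 6·2 12·1  f→[1+2+3+4+6+12]=28
[q^14] f(14)=14,f(7)=7,f(2)=2,f(1)=1 ⇒ 24
q^16  k|16↦f(k): 16:16 8:8 4:4 2:2 1:1  a_16=31

28, 24, 31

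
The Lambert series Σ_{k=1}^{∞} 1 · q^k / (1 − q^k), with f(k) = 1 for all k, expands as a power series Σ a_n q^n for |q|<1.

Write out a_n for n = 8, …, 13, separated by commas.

4, 3, 4, 2, 6, 2

q^8  k|8↦f(k): 1:1 2:1 4:1 8:1  a_8=4
d|9:{9,3,1}  Σf=1+1+1=3
d|10:{10,5,2,1}  Σf=1+1+1+1=4
[q^11] f(1)=1,f(11)=1 ⇒ 2
q^12  k|12↦f(k): 12:1 6:1 4:1 3:1 2:1 1:1  a_12=6
q^13  k|13↦f(k): 13:1 1:1  a_13=2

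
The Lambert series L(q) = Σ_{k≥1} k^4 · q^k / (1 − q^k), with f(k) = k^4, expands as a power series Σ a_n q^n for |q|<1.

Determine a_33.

a_33 = 1200644

n=33: 33·1 11·3 3·11 1·33  f→[1185921+14641+81+1]=1200644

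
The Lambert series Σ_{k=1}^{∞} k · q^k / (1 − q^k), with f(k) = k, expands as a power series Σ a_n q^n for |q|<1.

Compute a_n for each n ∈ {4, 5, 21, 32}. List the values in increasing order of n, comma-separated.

[q^4] f(4)=4,f(2)=2,f(1)=1 ⇒ 7
q^5  k|5↦f(k): 5:5 1:1  a_5=6
d|21:{1,3,7,21}  Σf=1+3+7+21=32
n=32: 32·1 16·2 8·4 4·8 2·16 1·32  f→[32+16+8+4+2+1]=63

7, 6, 32, 63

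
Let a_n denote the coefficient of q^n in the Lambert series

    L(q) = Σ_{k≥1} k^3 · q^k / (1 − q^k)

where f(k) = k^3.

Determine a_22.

q^22  k|22↦f(k): 1:1 2:8 11:1331 22:10648  a_22=11988

a_22 = 11988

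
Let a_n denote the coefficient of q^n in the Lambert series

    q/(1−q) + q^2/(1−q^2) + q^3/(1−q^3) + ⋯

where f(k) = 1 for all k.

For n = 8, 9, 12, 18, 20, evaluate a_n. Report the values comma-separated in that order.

[q^8] f(1)=1,f(2)=1,f(4)=1,f(8)=1 ⇒ 4
d|9:{1,3,9}  Σf=1+1+1=3
q^12  k|12↦f(k): 1:1 2:1 3:1 4:1 6:1 12:1  a_12=6
n=18: 1·18 2·9 3·6 6·3 9·2 18·1  f→[1+1+1+1+1+1]=6
q^20  k|20↦f(k): 20:1 10:1 5:1 4:1 2:1 1:1  a_20=6

4, 3, 6, 6, 6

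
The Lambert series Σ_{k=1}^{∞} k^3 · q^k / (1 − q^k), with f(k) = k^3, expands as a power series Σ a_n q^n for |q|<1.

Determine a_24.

a_24 = 16380

[q^24] f(1)=1,f(2)=8,f(3)=27,f(4)=64,f(6)=216,f(8)=512,f(12)=1728,f(24)=13824 ⇒ 16380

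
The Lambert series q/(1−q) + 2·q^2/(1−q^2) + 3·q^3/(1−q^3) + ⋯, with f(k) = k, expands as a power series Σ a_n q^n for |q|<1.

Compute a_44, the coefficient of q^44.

d|44:{44,22,11,4,2,1}  Σf=44+22+11+4+2+1=84

a_44 = 84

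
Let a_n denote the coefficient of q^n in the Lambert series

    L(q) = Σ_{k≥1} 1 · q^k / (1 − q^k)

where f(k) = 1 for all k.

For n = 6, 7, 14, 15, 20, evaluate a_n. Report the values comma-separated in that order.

[q^6] f(1)=1,f(2)=1,f(3)=1,f(6)=1 ⇒ 4
d|7:{1,7}  Σf=1+1=2
d|14:{14,7,2,1}  Σf=1+1+1+1=4
d|15:{1,3,5,15}  Σf=1+1+1+1=4
[q^20] f(20)=1,f(10)=1,f(5)=1,f(4)=1,f(2)=1,f(1)=1 ⇒ 6

4, 2, 4, 4, 6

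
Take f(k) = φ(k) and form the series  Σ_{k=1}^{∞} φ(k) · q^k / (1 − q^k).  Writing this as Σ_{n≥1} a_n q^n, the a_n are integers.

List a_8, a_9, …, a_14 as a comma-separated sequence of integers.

n=8: 8·1 4·2 2·4 1·8  φ→[4+2+1+1]=8
d|9:{1,3,9}  Σφ=1+2+6=9
q^10  k|10↦φ(k): 10:4 5:4 2:1 1:1  a_10=10
q^11  k|11↦φ(k): 11:10 1:1  a_11=11
d|12:{12,6,4,3,2,1}  Σφ=4+2+2+2+1+1=12
d|13:{13,1}  Σφ=12+1=13
[q^14] φ(14)=6,φ(7)=6,φ(2)=1,φ(1)=1 ⇒ 14

8, 9, 10, 11, 12, 13, 14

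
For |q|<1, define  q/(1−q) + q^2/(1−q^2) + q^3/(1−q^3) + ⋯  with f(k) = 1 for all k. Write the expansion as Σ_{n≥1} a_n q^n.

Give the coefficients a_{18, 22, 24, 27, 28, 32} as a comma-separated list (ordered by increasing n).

[q^18] f(1)=1,f(2)=1,f(3)=1,f(6)=1,f(9)=1,f(18)=1 ⇒ 6
q^22  k|22↦f(k): 1:1 2:1 11:1 22:1  a_22=4
[q^24] f(1)=1,f(2)=1,f(3)=1,f(4)=1,f(6)=1,f(8)=1,f(12)=1,f(24)=1 ⇒ 8
n=27: 1·27 3·9 9·3 27·1  f→[1+1+1+1]=4
n=28: 1·28 2·14 4·7 7·4 14·2 28·1  f→[1+1+1+1+1+1]=6
[q^32] f(1)=1,f(2)=1,f(4)=1,f(8)=1,f(16)=1,f(32)=1 ⇒ 6

6, 4, 8, 4, 6, 6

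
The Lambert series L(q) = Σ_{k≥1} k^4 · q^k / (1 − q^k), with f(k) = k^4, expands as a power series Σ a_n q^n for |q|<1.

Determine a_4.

n=4: 1·4 2·2 4·1  f→[1+16+256]=273

a_4 = 273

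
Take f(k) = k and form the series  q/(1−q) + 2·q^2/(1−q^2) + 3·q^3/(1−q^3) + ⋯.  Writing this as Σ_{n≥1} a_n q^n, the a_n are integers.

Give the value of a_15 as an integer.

q^15  k|15↦f(k): 1:1 3:3 5:5 15:15  a_15=24

a_15 = 24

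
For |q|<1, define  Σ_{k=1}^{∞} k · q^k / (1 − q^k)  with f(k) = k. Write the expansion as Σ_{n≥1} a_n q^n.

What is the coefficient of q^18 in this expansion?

a_18 = 39

[q^18] f(18)=18,f(9)=9,f(6)=6,f(3)=3,f(2)=2,f(1)=1 ⇒ 39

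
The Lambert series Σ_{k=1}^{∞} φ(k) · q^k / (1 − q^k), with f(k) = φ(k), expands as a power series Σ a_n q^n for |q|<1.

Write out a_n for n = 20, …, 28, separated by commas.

n=20: 1·20 2·10 4·5 5·4 10·2 20·1  φ→[1+1+2+4+4+8]=20
d|21:{1,3,7,21}  Σφ=1+2+6+12=21
d|22:{1,2,11,22}  Σφ=1+1+10+10=22
n=23: 1·23 23·1  φ→[1+22]=23
q^24  k|24↦φ(k): 24:8 12:4 8:4 6:2 4:2 3:2 2:1 1:1  a_24=24
n=25: 25·1 5·5 1·25  φ→[20+4+1]=25
d|26:{1,2,13,26}  Σφ=1+1+12+12=26
n=27: 27·1 9·3 3·9 1·27  φ→[18+6+2+1]=27
q^28  k|28↦φ(k): 1:1 2:1 4:2 7:6 14:6 28:12  a_28=28

20, 21, 22, 23, 24, 25, 26, 27, 28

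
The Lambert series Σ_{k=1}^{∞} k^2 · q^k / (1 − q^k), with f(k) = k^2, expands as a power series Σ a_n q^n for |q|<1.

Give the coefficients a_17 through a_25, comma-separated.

d|17:{17,1}  Σf=289+1=290
d|18:{1,2,3,6,9,18}  Σf=1+4+9+36+81+324=455
q^19  k|19↦f(k): 19:361 1:1  a_19=362
n=20: 20·1 10·2 5·4 4·5 2·10 1·20  f→[400+100+25+16+4+1]=546
d|21:{21,7,3,1}  Σf=441+49+9+1=500
n=22: 22·1 11·2 2·11 1·22  f→[484+121+4+1]=610
n=23: 1·23 23·1  f→[1+529]=530
d|24:{1,2,3,4,6,8,12,24}  Σf=1+4+9+16+36+64+144+576=850
n=25: 1·25 5·5 25·1  f→[1+25+625]=651

290, 455, 362, 546, 500, 610, 530, 850, 651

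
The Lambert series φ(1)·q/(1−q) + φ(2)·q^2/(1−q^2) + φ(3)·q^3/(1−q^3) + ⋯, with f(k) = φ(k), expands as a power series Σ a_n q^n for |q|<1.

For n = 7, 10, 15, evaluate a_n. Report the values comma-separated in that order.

[q^7] φ(7)=6,φ(1)=1 ⇒ 7
[q^10] φ(1)=1,φ(2)=1,φ(5)=4,φ(10)=4 ⇒ 10
[q^15] φ(15)=8,φ(5)=4,φ(3)=2,φ(1)=1 ⇒ 15

7, 10, 15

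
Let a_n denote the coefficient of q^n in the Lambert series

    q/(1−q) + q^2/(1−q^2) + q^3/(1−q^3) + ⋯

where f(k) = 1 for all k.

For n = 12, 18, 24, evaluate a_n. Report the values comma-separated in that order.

n=12: 1·12 2·6 3·4 4·3 6·2 12·1  f→[1+1+1+1+1+1]=6
[q^18] f(1)=1,f(2)=1,f(3)=1,f(6)=1,f(9)=1,f(18)=1 ⇒ 6
q^24  k|24↦f(k): 1:1 2:1 3:1 4:1 6:1 8:1 12:1 24:1  a_24=8

6, 6, 8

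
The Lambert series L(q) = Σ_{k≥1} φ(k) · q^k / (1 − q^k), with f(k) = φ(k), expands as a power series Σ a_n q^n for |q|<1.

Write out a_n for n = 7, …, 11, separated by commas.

[q^7] φ(7)=6,φ(1)=1 ⇒ 7
d|8:{8,4,2,1}  Σφ=4+2+1+1=8
q^9  k|9↦φ(k): 1:1 3:2 9:6  a_9=9
q^10  k|10↦φ(k): 10:4 5:4 2:1 1:1  a_10=10
q^11  k|11↦φ(k): 1:1 11:10  a_11=11

7, 8, 9, 10, 11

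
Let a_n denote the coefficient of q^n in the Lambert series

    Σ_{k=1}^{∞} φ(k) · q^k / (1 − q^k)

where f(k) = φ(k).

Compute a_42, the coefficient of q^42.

n=42: 1·42 2·21 3·14 6·7 7·6 14·3 21·2 42·1  φ→[1+1+2+2+6+6+12+12]=42

a_42 = 42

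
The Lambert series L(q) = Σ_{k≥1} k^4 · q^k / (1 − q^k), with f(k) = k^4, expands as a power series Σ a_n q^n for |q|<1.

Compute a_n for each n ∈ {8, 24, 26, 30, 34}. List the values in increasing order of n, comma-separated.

4369, 358258, 485554, 872644, 1419874

[q^8] f(1)=1,f(2)=16,f(4)=256,f(8)=4096 ⇒ 4369
n=24: 24·1 12·2 8·3 6·4 4·6 3·8 2·12 1·24  f→[331776+20736+4096+1296+256+81+16+1]=358258
d|26:{1,2,13,26}  Σf=1+16+28561+456976=485554
d|30:{1,2,3,5,6,10,15,30}  Σf=1+16+81+625+1296+10000+50625+810000=872644
d|34:{1,2,17,34}  Σf=1+16+83521+1336336=1419874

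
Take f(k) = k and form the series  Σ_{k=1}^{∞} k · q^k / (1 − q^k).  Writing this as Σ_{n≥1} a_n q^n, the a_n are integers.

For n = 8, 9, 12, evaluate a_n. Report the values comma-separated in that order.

d|8:{1,2,4,8}  Σf=1+2+4+8=15
d|9:{1,3,9}  Σf=1+3+9=13
q^12  k|12↦f(k): 12:12 6:6 4:4 3:3 2:2 1:1  a_12=28

15, 13, 28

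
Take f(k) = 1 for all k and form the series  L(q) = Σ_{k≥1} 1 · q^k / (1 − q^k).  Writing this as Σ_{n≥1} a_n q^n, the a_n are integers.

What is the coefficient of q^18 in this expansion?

a_18 = 6

d|18:{1,2,3,6,9,18}  Σf=1+1+1+1+1+1=6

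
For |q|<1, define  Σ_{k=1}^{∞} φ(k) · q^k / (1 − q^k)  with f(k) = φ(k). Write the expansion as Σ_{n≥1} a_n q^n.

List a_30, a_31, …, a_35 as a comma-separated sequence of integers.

d|30:{1,2,3,5,6,10,15,30}  Σφ=1+1+2+4+2+4+8+8=30
n=31: 31·1 1·31  φ→[30+1]=31
q^32  k|32↦φ(k): 32:16 16:8 8:4 4:2 2:1 1:1  a_32=32
n=33: 33·1 11·3 3·11 1·33  φ→[20+10+2+1]=33
q^34  k|34↦φ(k): 1:1 2:1 17:16 34:16  a_34=34
n=35: 35·1 7·5 5·7 1·35  φ→[24+6+4+1]=35

30, 31, 32, 33, 34, 35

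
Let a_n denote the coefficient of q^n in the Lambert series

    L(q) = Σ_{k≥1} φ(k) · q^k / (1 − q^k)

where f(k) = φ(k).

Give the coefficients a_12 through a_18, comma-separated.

d|12:{1,2,3,4,6,12}  Σφ=1+1+2+2+2+4=12
q^13  k|13↦φ(k): 13:12 1:1  a_13=13
d|14:{14,7,2,1}  Σφ=6+6+1+1=14
d|15:{15,5,3,1}  Σφ=8+4+2+1=15
q^16  k|16↦φ(k): 16:8 8:4 4:2 2:1 1:1  a_16=16
d|17:{17,1}  Σφ=16+1=17
n=18: 18·1 9·2 6·3 3·6 2·9 1·18  φ→[6+6+2+2+1+1]=18

12, 13, 14, 15, 16, 17, 18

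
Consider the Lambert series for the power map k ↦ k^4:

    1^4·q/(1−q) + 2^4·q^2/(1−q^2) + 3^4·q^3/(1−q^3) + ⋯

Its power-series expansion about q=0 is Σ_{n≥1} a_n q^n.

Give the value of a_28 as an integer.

a_28 = 655746

[q^28] f(1)=1,f(2)=16,f(4)=256,f(7)=2401,f(14)=38416,f(28)=614656 ⇒ 655746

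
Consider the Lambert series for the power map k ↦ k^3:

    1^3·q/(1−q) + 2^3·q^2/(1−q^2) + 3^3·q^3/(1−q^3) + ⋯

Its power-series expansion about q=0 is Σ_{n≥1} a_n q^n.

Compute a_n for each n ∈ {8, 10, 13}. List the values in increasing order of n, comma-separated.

[q^8] f(1)=1,f(2)=8,f(4)=64,f(8)=512 ⇒ 585
d|10:{10,5,2,1}  Σf=1000+125+8+1=1134
q^13  k|13↦f(k): 13:2197 1:1  a_13=2198

585, 1134, 2198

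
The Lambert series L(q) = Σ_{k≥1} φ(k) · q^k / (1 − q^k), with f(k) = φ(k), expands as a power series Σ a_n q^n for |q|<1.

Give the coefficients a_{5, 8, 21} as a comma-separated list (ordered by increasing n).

n=5: 1·5 5·1  φ→[1+4]=5
d|8:{1,2,4,8}  Σφ=1+1+2+4=8
[q^21] φ(1)=1,φ(3)=2,φ(7)=6,φ(21)=12 ⇒ 21

5, 8, 21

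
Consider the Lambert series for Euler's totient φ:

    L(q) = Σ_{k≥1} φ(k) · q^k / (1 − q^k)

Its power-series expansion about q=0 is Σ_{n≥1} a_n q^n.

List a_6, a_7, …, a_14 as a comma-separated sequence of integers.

d|6:{6,3,2,1}  Σφ=2+2+1+1=6
[q^7] φ(1)=1,φ(7)=6 ⇒ 7
n=8: 8·1 4·2 2·4 1·8  φ→[4+2+1+1]=8
[q^9] φ(9)=6,φ(3)=2,φ(1)=1 ⇒ 9
d|10:{1,2,5,10}  Σφ=1+1+4+4=10
q^11  k|11↦φ(k): 11:10 1:1  a_11=11
d|12:{1,2,3,4,6,12}  Σφ=1+1+2+2+2+4=12
d|13:{13,1}  Σφ=12+1=13
d|14:{1,2,7,14}  Σφ=1+1+6+6=14

6, 7, 8, 9, 10, 11, 12, 13, 14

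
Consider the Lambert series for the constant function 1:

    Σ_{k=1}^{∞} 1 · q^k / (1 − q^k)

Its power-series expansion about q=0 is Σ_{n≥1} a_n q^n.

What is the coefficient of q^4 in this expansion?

d|4:{4,2,1}  Σf=1+1+1=3

a_4 = 3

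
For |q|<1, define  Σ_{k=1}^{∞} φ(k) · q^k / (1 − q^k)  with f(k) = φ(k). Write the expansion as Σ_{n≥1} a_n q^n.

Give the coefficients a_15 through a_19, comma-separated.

[q^15] φ(15)=8,φ(5)=4,φ(3)=2,φ(1)=1 ⇒ 15
n=16: 1·16 2·8 4·4 8·2 16·1  φ→[1+1+2+4+8]=16
n=17: 17·1 1·17  φ→[16+1]=17
n=18: 18·1 9·2 6·3 3·6 2·9 1·18  φ→[6+6+2+2+1+1]=18
n=19: 19·1 1·19  φ→[18+1]=19

15, 16, 17, 18, 19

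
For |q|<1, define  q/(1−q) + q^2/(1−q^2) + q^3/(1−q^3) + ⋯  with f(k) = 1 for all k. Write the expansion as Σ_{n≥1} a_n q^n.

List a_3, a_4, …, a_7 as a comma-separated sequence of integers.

n=3: 1·3 3·1  f→[1+1]=2
[q^4] f(4)=1,f(2)=1,f(1)=1 ⇒ 3
[q^5] f(5)=1,f(1)=1 ⇒ 2
d|6:{6,3,2,1}  Σf=1+1+1+1=4
[q^7] f(1)=1,f(7)=1 ⇒ 2

2, 3, 2, 4, 2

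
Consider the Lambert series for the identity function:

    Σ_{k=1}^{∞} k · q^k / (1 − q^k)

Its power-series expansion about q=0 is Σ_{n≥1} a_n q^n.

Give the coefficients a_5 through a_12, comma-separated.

6, 12, 8, 15, 13, 18, 12, 28

q^5  k|5↦f(k): 1:1 5:5  a_5=6
d|6:{1,2,3,6}  Σf=1+2+3+6=12
[q^7] f(7)=7,f(1)=1 ⇒ 8
d|8:{1,2,4,8}  Σf=1+2+4+8=15
[q^9] f(9)=9,f(3)=3,f(1)=1 ⇒ 13
q^10  k|10↦f(k): 10:10 5:5 2:2 1:1  a_10=18
n=11: 11·1 1·11  f→[11+1]=12
n=12: 12·1 6·2 4·3 3·4 2·6 1·12  f→[12+6+4+3+2+1]=28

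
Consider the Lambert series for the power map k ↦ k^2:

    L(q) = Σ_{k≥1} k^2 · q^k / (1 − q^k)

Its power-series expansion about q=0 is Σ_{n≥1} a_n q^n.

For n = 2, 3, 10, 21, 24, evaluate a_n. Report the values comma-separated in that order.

5, 10, 130, 500, 850

q^2  k|2↦f(k): 1:1 2:4  a_2=5
n=3: 1·3 3·1  f→[1+9]=10
[q^10] f(1)=1,f(2)=4,f(5)=25,f(10)=100 ⇒ 130
n=21: 21·1 7·3 3·7 1·21  f→[441+49+9+1]=500
n=24: 1·24 2·12 3·8 4·6 6·4 8·3 12·2 24·1  f→[1+4+9+16+36+64+144+576]=850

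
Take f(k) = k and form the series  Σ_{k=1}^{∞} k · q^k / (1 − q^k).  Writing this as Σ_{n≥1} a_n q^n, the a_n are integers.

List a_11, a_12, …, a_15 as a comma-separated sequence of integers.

q^11  k|11↦f(k): 1:1 11:11  a_11=12
q^12  k|12↦f(k): 1:1 2:2 3:3 4:4 6:6 12:12  a_12=28
[q^13] f(1)=1,f(13)=13 ⇒ 14
d|14:{1,2,7,14}  Σf=1+2+7+14=24
[q^15] f(15)=15,f(5)=5,f(3)=3,f(1)=1 ⇒ 24

12, 28, 14, 24, 24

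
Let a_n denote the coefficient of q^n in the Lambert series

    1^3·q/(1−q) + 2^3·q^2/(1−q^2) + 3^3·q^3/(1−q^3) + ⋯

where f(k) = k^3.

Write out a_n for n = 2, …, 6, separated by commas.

d|2:{2,1}  Σf=8+1=9
n=3: 3·1 1·3  f→[27+1]=28
q^4  k|4↦f(k): 4:64 2:8 1:1  a_4=73
d|5:{5,1}  Σf=125+1=126
[q^6] f(1)=1,f(2)=8,f(3)=27,f(6)=216 ⇒ 252

9, 28, 73, 126, 252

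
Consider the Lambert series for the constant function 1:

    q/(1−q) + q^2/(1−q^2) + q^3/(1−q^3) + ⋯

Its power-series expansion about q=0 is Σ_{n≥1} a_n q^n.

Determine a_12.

a_12 = 6

[q^12] f(1)=1,f(2)=1,f(3)=1,f(4)=1,f(6)=1,f(12)=1 ⇒ 6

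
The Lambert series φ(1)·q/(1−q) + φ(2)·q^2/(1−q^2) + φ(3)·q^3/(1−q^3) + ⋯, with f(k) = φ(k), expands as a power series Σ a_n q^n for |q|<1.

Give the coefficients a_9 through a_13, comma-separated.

n=9: 9·1 3·3 1·9  φ→[6+2+1]=9
n=10: 1·10 2·5 5·2 10·1  φ→[1+1+4+4]=10
d|11:{1,11}  Σφ=1+10=11
n=12: 12·1 6·2 4·3 3·4 2·6 1·12  φ→[4+2+2+2+1+1]=12
d|13:{13,1}  Σφ=12+1=13

9, 10, 11, 12, 13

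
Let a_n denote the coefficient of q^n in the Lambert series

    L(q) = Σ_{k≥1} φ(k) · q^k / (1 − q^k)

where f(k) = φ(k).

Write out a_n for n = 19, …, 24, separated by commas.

d|19:{1,19}  Σφ=1+18=19
d|20:{1,2,4,5,10,20}  Σφ=1+1+2+4+4+8=20
d|21:{21,7,3,1}  Σφ=12+6+2+1=21
n=22: 1·22 2·11 11·2 22·1  φ→[1+1+10+10]=22
n=23: 1·23 23·1  φ→[1+22]=23
n=24: 24·1 12·2 8·3 6·4 4·6 3·8 2·12 1·24  φ→[8+4+4+2+2+2+1+1]=24

19, 20, 21, 22, 23, 24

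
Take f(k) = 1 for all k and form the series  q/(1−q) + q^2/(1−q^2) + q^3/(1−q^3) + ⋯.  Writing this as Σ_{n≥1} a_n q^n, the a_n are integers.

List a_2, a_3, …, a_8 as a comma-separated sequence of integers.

2, 2, 3, 2, 4, 2, 4

d|2:{2,1}  Σf=1+1=2
d|3:{3,1}  Σf=1+1=2
d|4:{1,2,4}  Σf=1+1+1=3
d|5:{5,1}  Σf=1+1=2
[q^6] f(1)=1,f(2)=1,f(3)=1,f(6)=1 ⇒ 4
n=7: 1·7 7·1  f→[1+1]=2
q^8  k|8↦f(k): 1:1 2:1 4:1 8:1  a_8=4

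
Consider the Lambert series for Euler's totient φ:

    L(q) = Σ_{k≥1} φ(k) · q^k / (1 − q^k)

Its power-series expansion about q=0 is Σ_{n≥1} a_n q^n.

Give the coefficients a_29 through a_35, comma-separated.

q^29  k|29↦φ(k): 29:28 1:1  a_29=29
[q^30] φ(1)=1,φ(2)=1,φ(3)=2,φ(5)=4,φ(6)=2,φ(10)=4,φ(15)=8,φ(30)=8 ⇒ 30
q^31  k|31↦φ(k): 31:30 1:1  a_31=31
d|32:{32,16,8,4,2,1}  Σφ=16+8+4+2+1+1=32
d|33:{1,3,11,33}  Σφ=1+2+10+20=33
d|34:{1,2,17,34}  Σφ=1+1+16+16=34
q^35  k|35↦φ(k): 1:1 5:4 7:6 35:24  a_35=35

29, 30, 31, 32, 33, 34, 35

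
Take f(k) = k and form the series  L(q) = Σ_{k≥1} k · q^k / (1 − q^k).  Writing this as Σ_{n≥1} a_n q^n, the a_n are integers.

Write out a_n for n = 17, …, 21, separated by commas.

18, 39, 20, 42, 32

d|17:{17,1}  Σf=17+1=18
d|18:{1,2,3,6,9,18}  Σf=1+2+3+6+9+18=39
n=19: 1·19 19·1  f→[1+19]=20
[q^20] f(1)=1,f(2)=2,f(4)=4,f(5)=5,f(10)=10,f(20)=20 ⇒ 42
[q^21] f(1)=1,f(3)=3,f(7)=7,f(21)=21 ⇒ 32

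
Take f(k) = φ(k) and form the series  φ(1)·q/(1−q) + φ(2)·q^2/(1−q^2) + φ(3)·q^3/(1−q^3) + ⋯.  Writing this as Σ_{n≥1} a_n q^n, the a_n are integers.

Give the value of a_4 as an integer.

[q^4] φ(4)=2,φ(2)=1,φ(1)=1 ⇒ 4

a_4 = 4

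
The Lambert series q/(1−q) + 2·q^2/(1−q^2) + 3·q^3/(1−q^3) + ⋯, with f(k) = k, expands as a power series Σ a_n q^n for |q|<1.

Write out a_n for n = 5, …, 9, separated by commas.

d|5:{5,1}  Σf=5+1=6
d|6:{1,2,3,6}  Σf=1+2+3+6=12
n=7: 1·7 7·1  f→[1+7]=8
n=8: 8·1 4·2 2·4 1·8  f→[8+4+2+1]=15
n=9: 9·1 3·3 1·9  f→[9+3+1]=13

6, 12, 8, 15, 13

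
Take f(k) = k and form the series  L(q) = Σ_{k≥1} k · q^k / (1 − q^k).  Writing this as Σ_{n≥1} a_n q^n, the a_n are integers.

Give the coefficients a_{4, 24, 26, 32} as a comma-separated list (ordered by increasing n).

[q^4] f(4)=4,f(2)=2,f(1)=1 ⇒ 7
q^24  k|24↦f(k): 1:1 2:2 3:3 4:4 6:6 8:8 12:12 24:24  a_24=60
n=26: 1·26 2·13 13·2 26·1  f→[1+2+13+26]=42
q^32  k|32↦f(k): 1:1 2:2 4:4 8:8 16:16 32:32  a_32=63

7, 60, 42, 63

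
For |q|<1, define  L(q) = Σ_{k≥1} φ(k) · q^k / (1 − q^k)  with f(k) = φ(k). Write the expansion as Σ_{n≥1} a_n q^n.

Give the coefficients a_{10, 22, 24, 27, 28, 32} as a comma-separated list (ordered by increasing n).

n=10: 1·10 2·5 5·2 10·1  φ→[1+1+4+4]=10
n=22: 1·22 2·11 11·2 22·1  φ→[1+1+10+10]=22
q^24  k|24↦φ(k): 24:8 12:4 8:4 6:2 4:2 3:2 2:1 1:1  a_24=24
[q^27] φ(1)=1,φ(3)=2,φ(9)=6,φ(27)=18 ⇒ 27
q^28  k|28↦φ(k): 28:12 14:6 7:6 4:2 2:1 1:1  a_28=28
n=32: 32·1 16·2 8·4 4·8 2·16 1·32  φ→[16+8+4+2+1+1]=32

10, 22, 24, 27, 28, 32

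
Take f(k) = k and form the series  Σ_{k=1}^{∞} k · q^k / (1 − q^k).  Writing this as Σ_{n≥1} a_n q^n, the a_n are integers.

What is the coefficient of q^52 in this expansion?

d|52:{52,26,13,4,2,1}  Σf=52+26+13+4+2+1=98

a_52 = 98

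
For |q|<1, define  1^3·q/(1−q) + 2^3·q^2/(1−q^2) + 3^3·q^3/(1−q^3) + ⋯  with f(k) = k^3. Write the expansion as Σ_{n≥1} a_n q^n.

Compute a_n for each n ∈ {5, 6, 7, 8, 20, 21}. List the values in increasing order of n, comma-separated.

126, 252, 344, 585, 9198, 9632

[q^5] f(1)=1,f(5)=125 ⇒ 126
[q^6] f(1)=1,f(2)=8,f(3)=27,f(6)=216 ⇒ 252
n=7: 1·7 7·1  f→[1+343]=344
d|8:{8,4,2,1}  Σf=512+64+8+1=585
[q^20] f(20)=8000,f(10)=1000,f(5)=125,f(4)=64,f(2)=8,f(1)=1 ⇒ 9198
d|21:{1,3,7,21}  Σf=1+27+343+9261=9632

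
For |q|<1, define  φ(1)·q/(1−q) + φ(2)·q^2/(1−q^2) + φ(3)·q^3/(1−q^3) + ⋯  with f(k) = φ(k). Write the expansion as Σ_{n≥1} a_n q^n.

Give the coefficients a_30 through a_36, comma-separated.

[q^30] φ(30)=8,φ(15)=8,φ(10)=4,φ(6)=2,φ(5)=4,φ(3)=2,φ(2)=1,φ(1)=1 ⇒ 30
[q^31] φ(1)=1,φ(31)=30 ⇒ 31
n=32: 32·1 16·2 8·4 4·8 2·16 1·32  φ→[16+8+4+2+1+1]=32
d|33:{33,11,3,1}  Σφ=20+10+2+1=33
q^34  k|34↦φ(k): 1:1 2:1 17:16 34:16  a_34=34
q^35  k|35↦φ(k): 1:1 5:4 7:6 35:24  a_35=35
d|36:{36,18,12,9,6,4,3,2,1}  Σφ=12+6+4+6+2+2+2+1+1=36

30, 31, 32, 33, 34, 35, 36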